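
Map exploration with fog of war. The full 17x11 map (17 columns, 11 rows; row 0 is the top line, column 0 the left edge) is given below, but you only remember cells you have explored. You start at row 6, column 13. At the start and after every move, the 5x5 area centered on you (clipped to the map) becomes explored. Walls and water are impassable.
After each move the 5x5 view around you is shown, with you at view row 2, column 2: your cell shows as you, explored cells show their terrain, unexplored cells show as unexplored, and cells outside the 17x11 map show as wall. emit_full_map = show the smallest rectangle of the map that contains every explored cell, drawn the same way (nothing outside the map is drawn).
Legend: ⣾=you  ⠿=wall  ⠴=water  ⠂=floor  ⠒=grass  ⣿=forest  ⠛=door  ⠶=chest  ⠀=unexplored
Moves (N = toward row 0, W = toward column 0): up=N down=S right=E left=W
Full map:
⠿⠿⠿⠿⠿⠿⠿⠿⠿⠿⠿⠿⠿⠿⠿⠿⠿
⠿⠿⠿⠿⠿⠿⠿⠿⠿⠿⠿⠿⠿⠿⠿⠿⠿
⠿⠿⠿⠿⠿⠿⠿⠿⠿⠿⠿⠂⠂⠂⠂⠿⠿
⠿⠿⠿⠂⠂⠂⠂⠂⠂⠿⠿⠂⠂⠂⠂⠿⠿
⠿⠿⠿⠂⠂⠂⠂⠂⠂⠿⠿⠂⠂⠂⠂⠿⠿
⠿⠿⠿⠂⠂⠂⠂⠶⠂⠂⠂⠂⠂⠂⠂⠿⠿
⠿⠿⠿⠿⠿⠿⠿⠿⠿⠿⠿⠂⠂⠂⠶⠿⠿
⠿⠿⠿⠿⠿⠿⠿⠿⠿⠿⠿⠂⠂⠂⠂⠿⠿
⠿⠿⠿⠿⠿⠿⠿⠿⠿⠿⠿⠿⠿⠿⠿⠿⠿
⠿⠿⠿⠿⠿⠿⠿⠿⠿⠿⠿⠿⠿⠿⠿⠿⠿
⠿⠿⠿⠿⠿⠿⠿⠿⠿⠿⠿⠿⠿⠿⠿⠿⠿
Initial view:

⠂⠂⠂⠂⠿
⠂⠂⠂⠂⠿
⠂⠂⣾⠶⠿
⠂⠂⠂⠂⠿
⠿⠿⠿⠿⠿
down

⠂⠂⠂⠂⠿
⠂⠂⠂⠶⠿
⠂⠂⣾⠂⠿
⠿⠿⠿⠿⠿
⠿⠿⠿⠿⠿

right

⠂⠂⠂⠿⠿
⠂⠂⠶⠿⠿
⠂⠂⣾⠿⠿
⠿⠿⠿⠿⠿
⠿⠿⠿⠿⠿

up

⠂⠂⠂⠿⠿
⠂⠂⠂⠿⠿
⠂⠂⣾⠿⠿
⠂⠂⠂⠿⠿
⠿⠿⠿⠿⠿

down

⠂⠂⠂⠿⠿
⠂⠂⠶⠿⠿
⠂⠂⣾⠿⠿
⠿⠿⠿⠿⠿
⠿⠿⠿⠿⠿

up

⠂⠂⠂⠿⠿
⠂⠂⠂⠿⠿
⠂⠂⣾⠿⠿
⠂⠂⠂⠿⠿
⠿⠿⠿⠿⠿

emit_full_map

⠂⠂⠂⠂⠿⠿
⠂⠂⠂⠂⠿⠿
⠂⠂⠂⣾⠿⠿
⠂⠂⠂⠂⠿⠿
⠿⠿⠿⠿⠿⠿
⠿⠿⠿⠿⠿⠿

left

⠂⠂⠂⠂⠿
⠂⠂⠂⠂⠿
⠂⠂⣾⠶⠿
⠂⠂⠂⠂⠿
⠿⠿⠿⠿⠿

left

⠿⠂⠂⠂⠂
⠂⠂⠂⠂⠂
⠿⠂⣾⠂⠶
⠿⠂⠂⠂⠂
⠿⠿⠿⠿⠿

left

⠿⠿⠂⠂⠂
⠂⠂⠂⠂⠂
⠿⠿⣾⠂⠂
⠿⠿⠂⠂⠂
⠿⠿⠿⠿⠿

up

⠿⠿⠂⠂⠂
⠿⠿⠂⠂⠂
⠂⠂⣾⠂⠂
⠿⠿⠂⠂⠂
⠿⠿⠂⠂⠂

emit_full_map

⠿⠿⠂⠂⠂⠀⠀⠀
⠿⠿⠂⠂⠂⠂⠿⠿
⠂⠂⣾⠂⠂⠂⠿⠿
⠿⠿⠂⠂⠂⠶⠿⠿
⠿⠿⠂⠂⠂⠂⠿⠿
⠿⠿⠿⠿⠿⠿⠿⠿
⠀⠀⠿⠿⠿⠿⠿⠿


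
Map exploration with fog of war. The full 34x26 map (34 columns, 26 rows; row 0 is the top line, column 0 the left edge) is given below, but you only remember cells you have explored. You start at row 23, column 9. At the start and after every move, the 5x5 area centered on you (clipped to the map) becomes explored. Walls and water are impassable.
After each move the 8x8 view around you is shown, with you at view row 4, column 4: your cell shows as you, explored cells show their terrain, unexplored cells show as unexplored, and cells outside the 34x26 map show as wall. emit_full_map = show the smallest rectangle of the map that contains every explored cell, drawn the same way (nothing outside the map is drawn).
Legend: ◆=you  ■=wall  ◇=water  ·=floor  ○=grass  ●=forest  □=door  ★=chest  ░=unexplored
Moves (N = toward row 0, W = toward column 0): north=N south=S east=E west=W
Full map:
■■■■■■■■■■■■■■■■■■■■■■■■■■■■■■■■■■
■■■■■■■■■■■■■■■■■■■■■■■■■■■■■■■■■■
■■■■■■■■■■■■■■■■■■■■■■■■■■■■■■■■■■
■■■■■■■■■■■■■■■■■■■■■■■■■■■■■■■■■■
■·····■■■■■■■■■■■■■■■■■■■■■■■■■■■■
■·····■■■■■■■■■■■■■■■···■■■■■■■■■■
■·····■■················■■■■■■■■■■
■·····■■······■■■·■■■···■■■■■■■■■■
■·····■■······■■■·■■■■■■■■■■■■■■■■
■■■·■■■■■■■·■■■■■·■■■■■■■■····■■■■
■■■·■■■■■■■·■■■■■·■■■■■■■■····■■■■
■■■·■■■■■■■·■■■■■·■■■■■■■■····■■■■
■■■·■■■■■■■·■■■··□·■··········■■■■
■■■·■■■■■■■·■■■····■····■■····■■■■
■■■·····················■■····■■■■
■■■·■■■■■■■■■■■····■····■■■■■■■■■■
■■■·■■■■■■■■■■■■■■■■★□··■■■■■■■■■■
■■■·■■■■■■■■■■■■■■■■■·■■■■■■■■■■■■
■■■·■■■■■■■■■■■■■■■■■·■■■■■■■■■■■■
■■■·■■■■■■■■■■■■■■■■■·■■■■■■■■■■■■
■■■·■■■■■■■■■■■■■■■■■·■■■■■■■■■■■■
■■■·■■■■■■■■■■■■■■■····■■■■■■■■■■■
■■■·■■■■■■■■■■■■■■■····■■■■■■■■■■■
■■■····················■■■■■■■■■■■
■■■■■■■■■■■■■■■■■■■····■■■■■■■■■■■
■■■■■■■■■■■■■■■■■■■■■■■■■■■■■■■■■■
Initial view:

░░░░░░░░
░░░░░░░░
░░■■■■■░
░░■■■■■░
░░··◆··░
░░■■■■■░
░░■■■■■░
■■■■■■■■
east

░░░░░░░░
░░░░░░░░
░■■■■■■░
░■■■■■■░
░···◆··░
░■■■■■■░
░■■■■■■░
■■■■■■■■

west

░░░░░░░░
░░░░░░░░
░░■■■■■■
░░■■■■■■
░░··◆···
░░■■■■■■
░░■■■■■■
■■■■■■■■

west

░░░░░░░░
░░░░░░░░
░░■■■■■■
░░■■■■■■
░░··◆···
░░■■■■■■
░░■■■■■■
■■■■■■■■

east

░░░░░░░░
░░░░░░░░
░■■■■■■■
░■■■■■■■
░···◆···
░■■■■■■■
░■■■■■■■
■■■■■■■■

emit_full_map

■■■■■■■
■■■■■■■
···◆···
■■■■■■■
■■■■■■■

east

░░░░░░░░
░░░░░░░░
■■■■■■■░
■■■■■■■░
····◆··░
■■■■■■■░
■■■■■■■░
■■■■■■■■

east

░░░░░░░░
░░░░░░░░
■■■■■■■░
■■■■■■■░
····◆··░
■■■■■■■░
■■■■■■■░
■■■■■■■■

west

░░░░░░░░
░░░░░░░░
■■■■■■■■
■■■■■■■■
····◆···
■■■■■■■■
■■■■■■■■
■■■■■■■■

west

░░░░░░░░
░░░░░░░░
░■■■■■■■
░■■■■■■■
░···◆···
░■■■■■■■
░■■■■■■■
■■■■■■■■


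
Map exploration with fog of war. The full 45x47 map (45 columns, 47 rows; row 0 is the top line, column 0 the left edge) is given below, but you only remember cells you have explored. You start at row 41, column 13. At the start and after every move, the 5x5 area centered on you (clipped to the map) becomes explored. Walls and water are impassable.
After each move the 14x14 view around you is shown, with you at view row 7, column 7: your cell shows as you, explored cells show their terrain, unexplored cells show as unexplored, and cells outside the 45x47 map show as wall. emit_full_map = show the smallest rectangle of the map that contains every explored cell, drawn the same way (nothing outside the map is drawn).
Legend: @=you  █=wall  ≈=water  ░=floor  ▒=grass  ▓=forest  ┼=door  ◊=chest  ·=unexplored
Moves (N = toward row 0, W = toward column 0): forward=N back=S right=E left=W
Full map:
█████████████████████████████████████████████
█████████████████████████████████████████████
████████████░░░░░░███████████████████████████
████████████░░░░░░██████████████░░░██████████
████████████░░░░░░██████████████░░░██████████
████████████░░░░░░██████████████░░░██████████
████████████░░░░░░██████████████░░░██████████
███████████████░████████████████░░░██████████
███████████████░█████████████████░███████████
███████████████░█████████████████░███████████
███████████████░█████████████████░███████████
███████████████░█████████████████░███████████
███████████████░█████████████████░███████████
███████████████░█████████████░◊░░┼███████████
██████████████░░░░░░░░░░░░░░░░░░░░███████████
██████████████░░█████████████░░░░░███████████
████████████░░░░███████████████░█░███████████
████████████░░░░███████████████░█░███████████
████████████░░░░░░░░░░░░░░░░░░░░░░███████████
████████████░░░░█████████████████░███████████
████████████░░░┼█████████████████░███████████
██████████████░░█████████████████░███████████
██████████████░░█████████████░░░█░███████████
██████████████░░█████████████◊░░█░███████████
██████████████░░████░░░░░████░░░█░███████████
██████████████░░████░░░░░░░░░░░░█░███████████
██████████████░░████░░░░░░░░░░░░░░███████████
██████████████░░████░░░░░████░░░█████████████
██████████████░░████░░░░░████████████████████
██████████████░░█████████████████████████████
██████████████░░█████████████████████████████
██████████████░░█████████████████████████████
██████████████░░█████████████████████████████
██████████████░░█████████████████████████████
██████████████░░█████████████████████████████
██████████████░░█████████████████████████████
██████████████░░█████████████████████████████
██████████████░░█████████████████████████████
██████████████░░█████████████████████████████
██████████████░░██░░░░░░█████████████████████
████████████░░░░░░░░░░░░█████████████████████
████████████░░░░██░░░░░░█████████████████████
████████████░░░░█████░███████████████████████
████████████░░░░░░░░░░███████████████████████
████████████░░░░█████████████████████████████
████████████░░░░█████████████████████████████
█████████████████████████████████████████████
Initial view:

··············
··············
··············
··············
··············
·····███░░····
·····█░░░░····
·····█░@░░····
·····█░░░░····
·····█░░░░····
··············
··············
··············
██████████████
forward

··············
··············
··············
··············
··············
·····███░░····
·····███░░····
·····█░@░░····
·····█░░░░····
·····█░░░░····
·····█░░░░····
··············
··············
··············

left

··············
··············
··············
··············
··············
·····████░░···
·····████░░···
·····██@░░░···
·····██░░░░···
·····██░░░░···
······█░░░░···
··············
··············
··············

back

··············
··············
··············
··············
·····████░░···
·····████░░···
·····██░░░░···
·····██@░░░···
·····██░░░░···
·····██░░░░···
··············
··············
··············
██████████████

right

··············
··············
··············
··············
····████░░····
····████░░····
····██░░░░····
····██░@░░····
····██░░░░····
····██░░░░····
··············
··············
··············
██████████████

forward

··············
··············
··············
··············
··············
····████░░····
····████░░····
····██░@░░····
····██░░░░····
····██░░░░····
····██░░░░····
··············
··············
··············

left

··············
··············
··············
··············
··············
·····████░░···
·····████░░···
·····██@░░░···
·····██░░░░···
·····██░░░░···
·····██░░░░···
··············
··············
··············

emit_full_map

████░░
████░░
██@░░░
██░░░░
██░░░░
██░░░░

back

··············
··············
··············
··············
·····████░░···
·····████░░···
·····██░░░░···
·····██@░░░···
·····██░░░░···
·····██░░░░···
··············
··············
··············
██████████████

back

··············
··············
··············
·····████░░···
·····████░░···
·····██░░░░···
·····██░░░░···
·····██@░░░···
·····██░░░░···
·····██░░░····
··············
··············
██████████████
██████████████

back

··············
··············
·····████░░···
·····████░░···
·····██░░░░···
·····██░░░░···
·····██░░░░···
·····██@░░░···
·····██░░░····
·····██░░░····
··············
██████████████
██████████████
██████████████

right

··············
··············
····████░░····
····████░░····
····██░░░░····
····██░░░░····
····██░░░░····
····██░@░░····
····██░░░░····
····██░░░░····
··············
██████████████
██████████████
██████████████

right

··············
··············
···████░░·····
···████░░·····
···██░░░░·····
···██░░░░█····
···██░░░░█····
···██░░@░░····
···██░░░░█····
···██░░░░█····
··············
██████████████
██████████████
██████████████

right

··············
··············
··████░░······
··████░░······
··██░░░░······
··██░░░░██····
··██░░░░██····
··██░░░@░░····
··██░░░░██····
··██░░░░██····
··············
██████████████
██████████████
██████████████

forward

··············
··············
··············
··████░░······
··████░░······
··██░░░░░░····
··██░░░░██····
··██░░░@██····
··██░░░░░░····
··██░░░░██····
··██░░░░██····
··············
██████████████
██████████████

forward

··············
··············
··············
··············
··████░░······
··████░░██····
··██░░░░░░····
··██░░░@██····
··██░░░░██····
··██░░░░░░····
··██░░░░██····
··██░░░░██····
··············
██████████████

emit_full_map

████░░··
████░░██
██░░░░░░
██░░░@██
██░░░░██
██░░░░░░
██░░░░██
██░░░░██


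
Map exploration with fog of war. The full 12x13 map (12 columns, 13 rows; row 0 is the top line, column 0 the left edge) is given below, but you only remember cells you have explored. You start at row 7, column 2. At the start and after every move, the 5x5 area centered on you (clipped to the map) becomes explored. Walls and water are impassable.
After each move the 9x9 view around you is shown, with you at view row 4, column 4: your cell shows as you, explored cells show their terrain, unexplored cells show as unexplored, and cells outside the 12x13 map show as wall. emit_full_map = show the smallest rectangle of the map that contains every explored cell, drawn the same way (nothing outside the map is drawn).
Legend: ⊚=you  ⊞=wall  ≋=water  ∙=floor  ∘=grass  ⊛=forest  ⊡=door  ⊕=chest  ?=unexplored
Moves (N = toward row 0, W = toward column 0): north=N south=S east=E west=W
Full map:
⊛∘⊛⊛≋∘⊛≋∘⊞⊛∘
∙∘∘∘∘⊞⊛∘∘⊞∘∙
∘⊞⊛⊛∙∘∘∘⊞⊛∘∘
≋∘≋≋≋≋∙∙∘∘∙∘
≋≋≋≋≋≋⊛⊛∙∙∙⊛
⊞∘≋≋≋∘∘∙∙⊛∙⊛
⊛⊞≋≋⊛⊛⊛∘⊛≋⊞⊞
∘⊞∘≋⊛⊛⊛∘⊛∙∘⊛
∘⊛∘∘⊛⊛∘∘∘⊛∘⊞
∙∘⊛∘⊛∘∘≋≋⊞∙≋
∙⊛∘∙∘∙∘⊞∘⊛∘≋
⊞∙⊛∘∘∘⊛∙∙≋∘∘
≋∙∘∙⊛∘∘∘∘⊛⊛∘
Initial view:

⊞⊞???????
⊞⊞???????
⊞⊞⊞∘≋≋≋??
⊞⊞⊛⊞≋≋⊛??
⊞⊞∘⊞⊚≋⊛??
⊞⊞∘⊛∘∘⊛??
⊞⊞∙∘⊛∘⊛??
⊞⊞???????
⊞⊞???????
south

⊞⊞???????
⊞⊞⊞∘≋≋≋??
⊞⊞⊛⊞≋≋⊛??
⊞⊞∘⊞∘≋⊛??
⊞⊞∘⊛⊚∘⊛??
⊞⊞∙∘⊛∘⊛??
⊞⊞∙⊛∘∙∘??
⊞⊞???????
⊞⊞???????

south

⊞⊞⊞∘≋≋≋??
⊞⊞⊛⊞≋≋⊛??
⊞⊞∘⊞∘≋⊛??
⊞⊞∘⊛∘∘⊛??
⊞⊞∙∘⊚∘⊛??
⊞⊞∙⊛∘∙∘??
⊞⊞⊞∙⊛∘∘??
⊞⊞???????
⊞⊞⊞⊞⊞⊞⊞⊞⊞

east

⊞⊞∘≋≋≋???
⊞⊛⊞≋≋⊛???
⊞∘⊞∘≋⊛⊛??
⊞∘⊛∘∘⊛⊛??
⊞∙∘⊛⊚⊛∘??
⊞∙⊛∘∙∘∙??
⊞⊞∙⊛∘∘∘??
⊞????????
⊞⊞⊞⊞⊞⊞⊞⊞⊞

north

⊞????????
⊞⊞∘≋≋≋???
⊞⊛⊞≋≋⊛⊛??
⊞∘⊞∘≋⊛⊛??
⊞∘⊛∘⊚⊛⊛??
⊞∙∘⊛∘⊛∘??
⊞∙⊛∘∙∘∙??
⊞⊞∙⊛∘∘∘??
⊞????????

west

⊞⊞???????
⊞⊞⊞∘≋≋≋??
⊞⊞⊛⊞≋≋⊛⊛?
⊞⊞∘⊞∘≋⊛⊛?
⊞⊞∘⊛⊚∘⊛⊛?
⊞⊞∙∘⊛∘⊛∘?
⊞⊞∙⊛∘∙∘∙?
⊞⊞⊞∙⊛∘∘∘?
⊞⊞???????

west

⊞⊞⊞??????
⊞⊞⊞⊞∘≋≋≋?
⊞⊞⊞⊛⊞≋≋⊛⊛
⊞⊞⊞∘⊞∘≋⊛⊛
⊞⊞⊞∘⊚∘∘⊛⊛
⊞⊞⊞∙∘⊛∘⊛∘
⊞⊞⊞∙⊛∘∙∘∙
⊞⊞⊞⊞∙⊛∘∘∘
⊞⊞⊞??????

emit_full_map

⊞∘≋≋≋?
⊛⊞≋≋⊛⊛
∘⊞∘≋⊛⊛
∘⊚∘∘⊛⊛
∙∘⊛∘⊛∘
∙⊛∘∙∘∙
⊞∙⊛∘∘∘

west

⊞⊞⊞⊞?????
⊞⊞⊞⊞⊞∘≋≋≋
⊞⊞⊞⊞⊛⊞≋≋⊛
⊞⊞⊞⊞∘⊞∘≋⊛
⊞⊞⊞⊞⊚⊛∘∘⊛
⊞⊞⊞⊞∙∘⊛∘⊛
⊞⊞⊞⊞∙⊛∘∙∘
⊞⊞⊞⊞⊞∙⊛∘∘
⊞⊞⊞⊞?????

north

⊞⊞⊞⊞?????
⊞⊞⊞⊞?????
⊞⊞⊞⊞⊞∘≋≋≋
⊞⊞⊞⊞⊛⊞≋≋⊛
⊞⊞⊞⊞⊚⊞∘≋⊛
⊞⊞⊞⊞∘⊛∘∘⊛
⊞⊞⊞⊞∙∘⊛∘⊛
⊞⊞⊞⊞∙⊛∘∙∘
⊞⊞⊞⊞⊞∙⊛∘∘

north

⊞⊞⊞⊞?????
⊞⊞⊞⊞?????
⊞⊞⊞⊞≋≋≋??
⊞⊞⊞⊞⊞∘≋≋≋
⊞⊞⊞⊞⊚⊞≋≋⊛
⊞⊞⊞⊞∘⊞∘≋⊛
⊞⊞⊞⊞∘⊛∘∘⊛
⊞⊞⊞⊞∙∘⊛∘⊛
⊞⊞⊞⊞∙⊛∘∙∘

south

⊞⊞⊞⊞?????
⊞⊞⊞⊞≋≋≋??
⊞⊞⊞⊞⊞∘≋≋≋
⊞⊞⊞⊞⊛⊞≋≋⊛
⊞⊞⊞⊞⊚⊞∘≋⊛
⊞⊞⊞⊞∘⊛∘∘⊛
⊞⊞⊞⊞∙∘⊛∘⊛
⊞⊞⊞⊞∙⊛∘∙∘
⊞⊞⊞⊞⊞∙⊛∘∘

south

⊞⊞⊞⊞≋≋≋??
⊞⊞⊞⊞⊞∘≋≋≋
⊞⊞⊞⊞⊛⊞≋≋⊛
⊞⊞⊞⊞∘⊞∘≋⊛
⊞⊞⊞⊞⊚⊛∘∘⊛
⊞⊞⊞⊞∙∘⊛∘⊛
⊞⊞⊞⊞∙⊛∘∙∘
⊞⊞⊞⊞⊞∙⊛∘∘
⊞⊞⊞⊞?????

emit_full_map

≋≋≋???
⊞∘≋≋≋?
⊛⊞≋≋⊛⊛
∘⊞∘≋⊛⊛
⊚⊛∘∘⊛⊛
∙∘⊛∘⊛∘
∙⊛∘∙∘∙
⊞∙⊛∘∘∘

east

⊞⊞⊞≋≋≋???
⊞⊞⊞⊞∘≋≋≋?
⊞⊞⊞⊛⊞≋≋⊛⊛
⊞⊞⊞∘⊞∘≋⊛⊛
⊞⊞⊞∘⊚∘∘⊛⊛
⊞⊞⊞∙∘⊛∘⊛∘
⊞⊞⊞∙⊛∘∙∘∙
⊞⊞⊞⊞∙⊛∘∘∘
⊞⊞⊞??????

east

⊞⊞≋≋≋????
⊞⊞⊞∘≋≋≋??
⊞⊞⊛⊞≋≋⊛⊛?
⊞⊞∘⊞∘≋⊛⊛?
⊞⊞∘⊛⊚∘⊛⊛?
⊞⊞∙∘⊛∘⊛∘?
⊞⊞∙⊛∘∙∘∙?
⊞⊞⊞∙⊛∘∘∘?
⊞⊞???????

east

⊞≋≋≋?????
⊞⊞∘≋≋≋???
⊞⊛⊞≋≋⊛⊛??
⊞∘⊞∘≋⊛⊛??
⊞∘⊛∘⊚⊛⊛??
⊞∙∘⊛∘⊛∘??
⊞∙⊛∘∙∘∙??
⊞⊞∙⊛∘∘∘??
⊞????????

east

≋≋≋??????
⊞∘≋≋≋????
⊛⊞≋≋⊛⊛⊛??
∘⊞∘≋⊛⊛⊛??
∘⊛∘∘⊚⊛∘??
∙∘⊛∘⊛∘∘??
∙⊛∘∙∘∙∘??
⊞∙⊛∘∘∘???
?????????

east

≋≋???????
∘≋≋≋?????
⊞≋≋⊛⊛⊛∘??
⊞∘≋⊛⊛⊛∘??
⊛∘∘⊛⊚∘∘??
∘⊛∘⊛∘∘≋??
⊛∘∙∘∙∘⊞??
∙⊛∘∘∘????
?????????

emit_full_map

≋≋≋?????
⊞∘≋≋≋???
⊛⊞≋≋⊛⊛⊛∘
∘⊞∘≋⊛⊛⊛∘
∘⊛∘∘⊛⊚∘∘
∙∘⊛∘⊛∘∘≋
∙⊛∘∙∘∙∘⊞
⊞∙⊛∘∘∘??


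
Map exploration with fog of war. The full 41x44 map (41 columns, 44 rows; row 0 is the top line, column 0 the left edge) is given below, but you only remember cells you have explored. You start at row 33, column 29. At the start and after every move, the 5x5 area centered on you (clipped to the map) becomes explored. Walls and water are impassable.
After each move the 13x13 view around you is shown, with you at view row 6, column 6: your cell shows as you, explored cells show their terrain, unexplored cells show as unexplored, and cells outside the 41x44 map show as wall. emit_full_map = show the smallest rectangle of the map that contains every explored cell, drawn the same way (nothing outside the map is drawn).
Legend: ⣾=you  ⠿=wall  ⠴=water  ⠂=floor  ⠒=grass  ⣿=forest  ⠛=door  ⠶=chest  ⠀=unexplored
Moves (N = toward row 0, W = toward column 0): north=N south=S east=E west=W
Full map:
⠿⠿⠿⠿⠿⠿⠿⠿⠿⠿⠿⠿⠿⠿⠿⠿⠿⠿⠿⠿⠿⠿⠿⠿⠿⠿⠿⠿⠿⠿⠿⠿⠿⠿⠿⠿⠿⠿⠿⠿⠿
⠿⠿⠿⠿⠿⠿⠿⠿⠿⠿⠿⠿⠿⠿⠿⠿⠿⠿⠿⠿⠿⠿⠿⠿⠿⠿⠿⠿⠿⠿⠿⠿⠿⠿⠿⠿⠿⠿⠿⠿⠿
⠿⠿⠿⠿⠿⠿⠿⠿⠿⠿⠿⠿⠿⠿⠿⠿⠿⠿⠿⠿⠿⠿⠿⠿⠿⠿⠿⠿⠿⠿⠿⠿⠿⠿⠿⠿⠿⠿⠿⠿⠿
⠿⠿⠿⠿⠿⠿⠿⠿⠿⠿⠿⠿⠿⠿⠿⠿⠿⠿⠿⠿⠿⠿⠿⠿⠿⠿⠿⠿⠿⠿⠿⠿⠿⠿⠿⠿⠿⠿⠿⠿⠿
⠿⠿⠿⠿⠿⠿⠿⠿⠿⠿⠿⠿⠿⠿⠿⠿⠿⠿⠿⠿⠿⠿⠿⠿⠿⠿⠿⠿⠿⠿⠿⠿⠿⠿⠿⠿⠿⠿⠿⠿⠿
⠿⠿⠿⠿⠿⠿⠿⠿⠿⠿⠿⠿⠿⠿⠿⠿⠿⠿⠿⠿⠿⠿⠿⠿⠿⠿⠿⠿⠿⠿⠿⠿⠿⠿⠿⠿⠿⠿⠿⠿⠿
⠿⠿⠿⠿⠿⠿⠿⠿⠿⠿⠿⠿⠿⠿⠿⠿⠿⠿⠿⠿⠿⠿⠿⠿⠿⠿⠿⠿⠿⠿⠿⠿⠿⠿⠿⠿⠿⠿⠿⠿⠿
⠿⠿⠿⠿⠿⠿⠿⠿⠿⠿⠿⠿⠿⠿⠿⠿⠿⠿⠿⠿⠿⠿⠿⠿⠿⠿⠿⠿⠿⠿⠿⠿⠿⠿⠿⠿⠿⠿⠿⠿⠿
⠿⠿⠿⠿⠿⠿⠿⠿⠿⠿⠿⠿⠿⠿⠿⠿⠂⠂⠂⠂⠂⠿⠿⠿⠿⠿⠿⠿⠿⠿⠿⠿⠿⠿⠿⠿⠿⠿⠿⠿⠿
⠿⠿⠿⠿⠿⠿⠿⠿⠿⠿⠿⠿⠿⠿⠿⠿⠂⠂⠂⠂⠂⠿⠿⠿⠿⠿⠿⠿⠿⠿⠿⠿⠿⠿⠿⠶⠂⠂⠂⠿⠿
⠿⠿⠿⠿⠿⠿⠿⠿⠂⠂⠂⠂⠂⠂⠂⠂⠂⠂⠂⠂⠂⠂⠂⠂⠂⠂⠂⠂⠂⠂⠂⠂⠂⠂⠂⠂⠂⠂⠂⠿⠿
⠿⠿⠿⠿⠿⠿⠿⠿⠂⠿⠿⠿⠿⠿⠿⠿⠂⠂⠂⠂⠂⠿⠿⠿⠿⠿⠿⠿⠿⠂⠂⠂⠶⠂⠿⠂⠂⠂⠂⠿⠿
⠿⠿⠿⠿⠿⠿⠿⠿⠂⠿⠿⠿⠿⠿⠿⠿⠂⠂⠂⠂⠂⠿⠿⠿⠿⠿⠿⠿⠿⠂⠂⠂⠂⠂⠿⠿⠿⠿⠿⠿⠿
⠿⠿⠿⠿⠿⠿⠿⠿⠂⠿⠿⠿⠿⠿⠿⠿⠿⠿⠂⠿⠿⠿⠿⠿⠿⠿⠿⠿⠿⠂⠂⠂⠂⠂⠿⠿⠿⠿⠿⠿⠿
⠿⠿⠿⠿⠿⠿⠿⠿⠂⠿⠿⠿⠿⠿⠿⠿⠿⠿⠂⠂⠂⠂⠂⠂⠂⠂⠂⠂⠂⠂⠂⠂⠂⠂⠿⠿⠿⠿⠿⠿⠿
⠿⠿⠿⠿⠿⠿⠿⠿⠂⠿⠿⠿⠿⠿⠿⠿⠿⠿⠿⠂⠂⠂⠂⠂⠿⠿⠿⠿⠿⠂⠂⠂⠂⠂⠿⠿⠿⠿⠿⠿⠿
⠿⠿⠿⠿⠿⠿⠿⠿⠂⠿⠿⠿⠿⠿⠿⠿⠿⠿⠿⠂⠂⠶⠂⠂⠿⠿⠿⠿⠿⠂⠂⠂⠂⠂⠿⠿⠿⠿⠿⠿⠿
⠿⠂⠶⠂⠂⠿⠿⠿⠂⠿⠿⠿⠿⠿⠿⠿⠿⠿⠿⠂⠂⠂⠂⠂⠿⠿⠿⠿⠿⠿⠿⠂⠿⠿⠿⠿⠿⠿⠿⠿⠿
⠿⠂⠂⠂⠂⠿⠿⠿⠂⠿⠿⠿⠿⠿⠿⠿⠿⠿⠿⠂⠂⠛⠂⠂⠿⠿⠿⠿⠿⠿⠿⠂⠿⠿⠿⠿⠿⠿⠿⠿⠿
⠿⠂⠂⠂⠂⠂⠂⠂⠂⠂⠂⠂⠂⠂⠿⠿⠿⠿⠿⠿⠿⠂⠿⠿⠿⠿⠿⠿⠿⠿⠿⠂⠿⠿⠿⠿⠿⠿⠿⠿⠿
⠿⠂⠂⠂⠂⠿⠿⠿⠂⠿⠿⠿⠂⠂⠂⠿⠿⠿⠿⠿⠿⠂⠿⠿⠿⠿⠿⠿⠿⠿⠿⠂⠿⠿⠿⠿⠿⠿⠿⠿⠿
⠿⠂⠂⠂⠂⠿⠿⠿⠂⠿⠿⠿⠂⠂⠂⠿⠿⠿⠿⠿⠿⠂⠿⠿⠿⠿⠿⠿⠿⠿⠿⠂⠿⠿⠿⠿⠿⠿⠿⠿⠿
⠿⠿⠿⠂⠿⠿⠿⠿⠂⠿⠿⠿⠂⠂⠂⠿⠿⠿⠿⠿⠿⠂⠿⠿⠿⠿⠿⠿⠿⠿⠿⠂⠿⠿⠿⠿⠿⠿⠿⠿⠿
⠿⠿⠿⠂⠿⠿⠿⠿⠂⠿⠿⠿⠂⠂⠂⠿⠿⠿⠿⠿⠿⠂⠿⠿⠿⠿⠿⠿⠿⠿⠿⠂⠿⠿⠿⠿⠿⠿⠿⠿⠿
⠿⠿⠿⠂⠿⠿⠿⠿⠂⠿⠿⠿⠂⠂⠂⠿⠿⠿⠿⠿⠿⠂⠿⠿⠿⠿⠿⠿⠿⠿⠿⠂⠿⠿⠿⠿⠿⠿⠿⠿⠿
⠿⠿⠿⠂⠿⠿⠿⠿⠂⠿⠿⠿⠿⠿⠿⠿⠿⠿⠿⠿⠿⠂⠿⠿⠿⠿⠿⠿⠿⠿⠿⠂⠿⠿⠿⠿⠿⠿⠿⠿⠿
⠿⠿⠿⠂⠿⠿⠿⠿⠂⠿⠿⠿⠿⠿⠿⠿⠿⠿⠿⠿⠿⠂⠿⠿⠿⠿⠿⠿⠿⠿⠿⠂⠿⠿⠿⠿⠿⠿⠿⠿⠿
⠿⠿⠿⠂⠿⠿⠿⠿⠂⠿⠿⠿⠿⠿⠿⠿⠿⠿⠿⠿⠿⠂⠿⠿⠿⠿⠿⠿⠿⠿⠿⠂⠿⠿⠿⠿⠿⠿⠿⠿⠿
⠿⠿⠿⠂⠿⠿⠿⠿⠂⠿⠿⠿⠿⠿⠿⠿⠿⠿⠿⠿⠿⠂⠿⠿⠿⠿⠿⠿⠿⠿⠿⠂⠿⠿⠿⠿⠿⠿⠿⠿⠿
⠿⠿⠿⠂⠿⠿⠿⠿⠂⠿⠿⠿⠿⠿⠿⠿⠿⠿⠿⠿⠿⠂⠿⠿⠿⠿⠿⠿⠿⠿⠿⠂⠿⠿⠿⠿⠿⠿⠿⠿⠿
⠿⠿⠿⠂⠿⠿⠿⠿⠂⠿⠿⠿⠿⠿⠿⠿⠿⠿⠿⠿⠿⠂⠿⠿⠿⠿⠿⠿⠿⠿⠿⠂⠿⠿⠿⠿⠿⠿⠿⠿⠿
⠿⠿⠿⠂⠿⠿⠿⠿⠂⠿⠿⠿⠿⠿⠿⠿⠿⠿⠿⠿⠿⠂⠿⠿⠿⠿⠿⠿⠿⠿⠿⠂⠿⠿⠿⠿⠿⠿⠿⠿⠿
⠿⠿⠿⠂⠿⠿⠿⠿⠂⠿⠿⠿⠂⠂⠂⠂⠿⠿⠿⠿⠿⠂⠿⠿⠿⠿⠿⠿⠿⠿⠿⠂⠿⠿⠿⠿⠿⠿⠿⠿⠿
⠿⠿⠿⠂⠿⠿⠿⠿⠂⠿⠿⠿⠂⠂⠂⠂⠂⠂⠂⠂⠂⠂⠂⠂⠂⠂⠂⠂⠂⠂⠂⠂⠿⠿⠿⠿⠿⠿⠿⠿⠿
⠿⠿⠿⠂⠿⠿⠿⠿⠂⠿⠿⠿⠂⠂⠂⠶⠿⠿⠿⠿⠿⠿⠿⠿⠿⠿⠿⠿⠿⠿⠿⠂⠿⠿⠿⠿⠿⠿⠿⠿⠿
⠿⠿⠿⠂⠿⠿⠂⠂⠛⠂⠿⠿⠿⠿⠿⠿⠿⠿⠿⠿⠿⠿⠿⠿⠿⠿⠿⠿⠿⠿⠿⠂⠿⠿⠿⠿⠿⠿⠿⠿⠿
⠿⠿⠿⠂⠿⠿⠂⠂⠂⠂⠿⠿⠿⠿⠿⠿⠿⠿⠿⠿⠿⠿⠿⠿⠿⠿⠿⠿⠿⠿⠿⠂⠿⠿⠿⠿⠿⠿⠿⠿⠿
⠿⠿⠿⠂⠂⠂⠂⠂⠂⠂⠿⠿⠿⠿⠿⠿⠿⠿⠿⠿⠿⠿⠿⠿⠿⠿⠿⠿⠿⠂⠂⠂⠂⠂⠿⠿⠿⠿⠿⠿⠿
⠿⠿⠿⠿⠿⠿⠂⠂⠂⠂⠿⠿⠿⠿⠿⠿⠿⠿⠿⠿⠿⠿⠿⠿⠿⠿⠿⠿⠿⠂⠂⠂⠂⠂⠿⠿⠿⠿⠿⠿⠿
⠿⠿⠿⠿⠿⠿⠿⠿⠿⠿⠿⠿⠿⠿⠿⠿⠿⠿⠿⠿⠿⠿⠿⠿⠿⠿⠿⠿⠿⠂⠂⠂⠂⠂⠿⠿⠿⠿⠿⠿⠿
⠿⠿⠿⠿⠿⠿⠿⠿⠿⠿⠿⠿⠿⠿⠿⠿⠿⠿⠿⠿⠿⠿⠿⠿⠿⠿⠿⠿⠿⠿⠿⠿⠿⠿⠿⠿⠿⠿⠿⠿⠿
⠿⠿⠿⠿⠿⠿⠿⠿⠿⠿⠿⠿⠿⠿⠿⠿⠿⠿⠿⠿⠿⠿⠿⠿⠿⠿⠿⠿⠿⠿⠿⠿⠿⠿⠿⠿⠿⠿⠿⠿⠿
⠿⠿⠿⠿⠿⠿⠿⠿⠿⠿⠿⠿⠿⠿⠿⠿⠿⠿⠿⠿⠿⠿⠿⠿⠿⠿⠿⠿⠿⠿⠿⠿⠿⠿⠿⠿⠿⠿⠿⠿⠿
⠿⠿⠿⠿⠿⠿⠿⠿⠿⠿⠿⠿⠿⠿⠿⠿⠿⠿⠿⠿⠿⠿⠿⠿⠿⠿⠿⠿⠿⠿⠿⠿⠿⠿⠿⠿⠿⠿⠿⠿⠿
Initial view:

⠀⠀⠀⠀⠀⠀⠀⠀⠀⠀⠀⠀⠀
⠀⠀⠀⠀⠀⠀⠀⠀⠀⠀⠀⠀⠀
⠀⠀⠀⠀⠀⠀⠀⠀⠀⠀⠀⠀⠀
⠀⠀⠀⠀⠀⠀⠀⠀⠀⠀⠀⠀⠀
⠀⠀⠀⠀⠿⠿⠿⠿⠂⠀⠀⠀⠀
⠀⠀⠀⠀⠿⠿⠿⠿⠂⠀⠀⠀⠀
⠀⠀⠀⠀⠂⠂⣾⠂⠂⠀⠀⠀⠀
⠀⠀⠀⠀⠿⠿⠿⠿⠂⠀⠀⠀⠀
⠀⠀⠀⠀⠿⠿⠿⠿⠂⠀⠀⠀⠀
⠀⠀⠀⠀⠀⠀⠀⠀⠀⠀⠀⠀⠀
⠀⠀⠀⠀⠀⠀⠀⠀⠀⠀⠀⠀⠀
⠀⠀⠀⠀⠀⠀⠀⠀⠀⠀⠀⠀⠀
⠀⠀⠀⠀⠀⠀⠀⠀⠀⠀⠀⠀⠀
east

⠀⠀⠀⠀⠀⠀⠀⠀⠀⠀⠀⠀⠀
⠀⠀⠀⠀⠀⠀⠀⠀⠀⠀⠀⠀⠀
⠀⠀⠀⠀⠀⠀⠀⠀⠀⠀⠀⠀⠀
⠀⠀⠀⠀⠀⠀⠀⠀⠀⠀⠀⠀⠀
⠀⠀⠀⠿⠿⠿⠿⠂⠿⠀⠀⠀⠀
⠀⠀⠀⠿⠿⠿⠿⠂⠿⠀⠀⠀⠀
⠀⠀⠀⠂⠂⠂⣾⠂⠿⠀⠀⠀⠀
⠀⠀⠀⠿⠿⠿⠿⠂⠿⠀⠀⠀⠀
⠀⠀⠀⠿⠿⠿⠿⠂⠿⠀⠀⠀⠀
⠀⠀⠀⠀⠀⠀⠀⠀⠀⠀⠀⠀⠀
⠀⠀⠀⠀⠀⠀⠀⠀⠀⠀⠀⠀⠀
⠀⠀⠀⠀⠀⠀⠀⠀⠀⠀⠀⠀⠀
⠀⠀⠀⠀⠀⠀⠀⠀⠀⠀⠀⠀⠀

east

⠀⠀⠀⠀⠀⠀⠀⠀⠀⠀⠀⠀⠀
⠀⠀⠀⠀⠀⠀⠀⠀⠀⠀⠀⠀⠀
⠀⠀⠀⠀⠀⠀⠀⠀⠀⠀⠀⠀⠀
⠀⠀⠀⠀⠀⠀⠀⠀⠀⠀⠀⠀⠀
⠀⠀⠿⠿⠿⠿⠂⠿⠿⠀⠀⠀⠀
⠀⠀⠿⠿⠿⠿⠂⠿⠿⠀⠀⠀⠀
⠀⠀⠂⠂⠂⠂⣾⠿⠿⠀⠀⠀⠀
⠀⠀⠿⠿⠿⠿⠂⠿⠿⠀⠀⠀⠀
⠀⠀⠿⠿⠿⠿⠂⠿⠿⠀⠀⠀⠀
⠀⠀⠀⠀⠀⠀⠀⠀⠀⠀⠀⠀⠀
⠀⠀⠀⠀⠀⠀⠀⠀⠀⠀⠀⠀⠀
⠀⠀⠀⠀⠀⠀⠀⠀⠀⠀⠀⠀⠀
⠀⠀⠀⠀⠀⠀⠀⠀⠀⠀⠀⠀⠀

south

⠀⠀⠀⠀⠀⠀⠀⠀⠀⠀⠀⠀⠀
⠀⠀⠀⠀⠀⠀⠀⠀⠀⠀⠀⠀⠀
⠀⠀⠀⠀⠀⠀⠀⠀⠀⠀⠀⠀⠀
⠀⠀⠿⠿⠿⠿⠂⠿⠿⠀⠀⠀⠀
⠀⠀⠿⠿⠿⠿⠂⠿⠿⠀⠀⠀⠀
⠀⠀⠂⠂⠂⠂⠂⠿⠿⠀⠀⠀⠀
⠀⠀⠿⠿⠿⠿⣾⠿⠿⠀⠀⠀⠀
⠀⠀⠿⠿⠿⠿⠂⠿⠿⠀⠀⠀⠀
⠀⠀⠀⠀⠿⠿⠂⠿⠿⠀⠀⠀⠀
⠀⠀⠀⠀⠀⠀⠀⠀⠀⠀⠀⠀⠀
⠀⠀⠀⠀⠀⠀⠀⠀⠀⠀⠀⠀⠀
⠀⠀⠀⠀⠀⠀⠀⠀⠀⠀⠀⠀⠀
⠀⠀⠀⠀⠀⠀⠀⠀⠀⠀⠀⠀⠀

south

⠀⠀⠀⠀⠀⠀⠀⠀⠀⠀⠀⠀⠀
⠀⠀⠀⠀⠀⠀⠀⠀⠀⠀⠀⠀⠀
⠀⠀⠿⠿⠿⠿⠂⠿⠿⠀⠀⠀⠀
⠀⠀⠿⠿⠿⠿⠂⠿⠿⠀⠀⠀⠀
⠀⠀⠂⠂⠂⠂⠂⠿⠿⠀⠀⠀⠀
⠀⠀⠿⠿⠿⠿⠂⠿⠿⠀⠀⠀⠀
⠀⠀⠿⠿⠿⠿⣾⠿⠿⠀⠀⠀⠀
⠀⠀⠀⠀⠿⠿⠂⠿⠿⠀⠀⠀⠀
⠀⠀⠀⠀⠂⠂⠂⠂⠂⠀⠀⠀⠀
⠀⠀⠀⠀⠀⠀⠀⠀⠀⠀⠀⠀⠀
⠀⠀⠀⠀⠀⠀⠀⠀⠀⠀⠀⠀⠀
⠀⠀⠀⠀⠀⠀⠀⠀⠀⠀⠀⠀⠀
⠀⠀⠀⠀⠀⠀⠀⠀⠀⠀⠀⠀⠀

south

⠀⠀⠀⠀⠀⠀⠀⠀⠀⠀⠀⠀⠀
⠀⠀⠿⠿⠿⠿⠂⠿⠿⠀⠀⠀⠀
⠀⠀⠿⠿⠿⠿⠂⠿⠿⠀⠀⠀⠀
⠀⠀⠂⠂⠂⠂⠂⠿⠿⠀⠀⠀⠀
⠀⠀⠿⠿⠿⠿⠂⠿⠿⠀⠀⠀⠀
⠀⠀⠿⠿⠿⠿⠂⠿⠿⠀⠀⠀⠀
⠀⠀⠀⠀⠿⠿⣾⠿⠿⠀⠀⠀⠀
⠀⠀⠀⠀⠂⠂⠂⠂⠂⠀⠀⠀⠀
⠀⠀⠀⠀⠂⠂⠂⠂⠂⠀⠀⠀⠀
⠀⠀⠀⠀⠀⠀⠀⠀⠀⠀⠀⠀⠀
⠀⠀⠀⠀⠀⠀⠀⠀⠀⠀⠀⠀⠀
⠀⠀⠀⠀⠀⠀⠀⠀⠀⠀⠀⠀⠀
⠀⠀⠀⠀⠀⠀⠀⠀⠀⠀⠀⠀⠀

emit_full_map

⠿⠿⠿⠿⠂⠿⠿
⠿⠿⠿⠿⠂⠿⠿
⠂⠂⠂⠂⠂⠿⠿
⠿⠿⠿⠿⠂⠿⠿
⠿⠿⠿⠿⠂⠿⠿
⠀⠀⠿⠿⣾⠿⠿
⠀⠀⠂⠂⠂⠂⠂
⠀⠀⠂⠂⠂⠂⠂

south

⠀⠀⠿⠿⠿⠿⠂⠿⠿⠀⠀⠀⠀
⠀⠀⠿⠿⠿⠿⠂⠿⠿⠀⠀⠀⠀
⠀⠀⠂⠂⠂⠂⠂⠿⠿⠀⠀⠀⠀
⠀⠀⠿⠿⠿⠿⠂⠿⠿⠀⠀⠀⠀
⠀⠀⠿⠿⠿⠿⠂⠿⠿⠀⠀⠀⠀
⠀⠀⠀⠀⠿⠿⠂⠿⠿⠀⠀⠀⠀
⠀⠀⠀⠀⠂⠂⣾⠂⠂⠀⠀⠀⠀
⠀⠀⠀⠀⠂⠂⠂⠂⠂⠀⠀⠀⠀
⠀⠀⠀⠀⠂⠂⠂⠂⠂⠀⠀⠀⠀
⠀⠀⠀⠀⠀⠀⠀⠀⠀⠀⠀⠀⠀
⠀⠀⠀⠀⠀⠀⠀⠀⠀⠀⠀⠀⠀
⠀⠀⠀⠀⠀⠀⠀⠀⠀⠀⠀⠀⠀
⠀⠀⠀⠀⠀⠀⠀⠀⠀⠀⠀⠀⠀

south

⠀⠀⠿⠿⠿⠿⠂⠿⠿⠀⠀⠀⠀
⠀⠀⠂⠂⠂⠂⠂⠿⠿⠀⠀⠀⠀
⠀⠀⠿⠿⠿⠿⠂⠿⠿⠀⠀⠀⠀
⠀⠀⠿⠿⠿⠿⠂⠿⠿⠀⠀⠀⠀
⠀⠀⠀⠀⠿⠿⠂⠿⠿⠀⠀⠀⠀
⠀⠀⠀⠀⠂⠂⠂⠂⠂⠀⠀⠀⠀
⠀⠀⠀⠀⠂⠂⣾⠂⠂⠀⠀⠀⠀
⠀⠀⠀⠀⠂⠂⠂⠂⠂⠀⠀⠀⠀
⠀⠀⠀⠀⠿⠿⠿⠿⠿⠀⠀⠀⠀
⠀⠀⠀⠀⠀⠀⠀⠀⠀⠀⠀⠀⠀
⠀⠀⠀⠀⠀⠀⠀⠀⠀⠀⠀⠀⠀
⠀⠀⠀⠀⠀⠀⠀⠀⠀⠀⠀⠀⠀
⠿⠿⠿⠿⠿⠿⠿⠿⠿⠿⠿⠿⠿

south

⠀⠀⠂⠂⠂⠂⠂⠿⠿⠀⠀⠀⠀
⠀⠀⠿⠿⠿⠿⠂⠿⠿⠀⠀⠀⠀
⠀⠀⠿⠿⠿⠿⠂⠿⠿⠀⠀⠀⠀
⠀⠀⠀⠀⠿⠿⠂⠿⠿⠀⠀⠀⠀
⠀⠀⠀⠀⠂⠂⠂⠂⠂⠀⠀⠀⠀
⠀⠀⠀⠀⠂⠂⠂⠂⠂⠀⠀⠀⠀
⠀⠀⠀⠀⠂⠂⣾⠂⠂⠀⠀⠀⠀
⠀⠀⠀⠀⠿⠿⠿⠿⠿⠀⠀⠀⠀
⠀⠀⠀⠀⠿⠿⠿⠿⠿⠀⠀⠀⠀
⠀⠀⠀⠀⠀⠀⠀⠀⠀⠀⠀⠀⠀
⠀⠀⠀⠀⠀⠀⠀⠀⠀⠀⠀⠀⠀
⠿⠿⠿⠿⠿⠿⠿⠿⠿⠿⠿⠿⠿
⠿⠿⠿⠿⠿⠿⠿⠿⠿⠿⠿⠿⠿

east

⠀⠂⠂⠂⠂⠂⠿⠿⠀⠀⠀⠀⠀
⠀⠿⠿⠿⠿⠂⠿⠿⠀⠀⠀⠀⠀
⠀⠿⠿⠿⠿⠂⠿⠿⠀⠀⠀⠀⠀
⠀⠀⠀⠿⠿⠂⠿⠿⠀⠀⠀⠀⠀
⠀⠀⠀⠂⠂⠂⠂⠂⠿⠀⠀⠀⠀
⠀⠀⠀⠂⠂⠂⠂⠂⠿⠀⠀⠀⠀
⠀⠀⠀⠂⠂⠂⣾⠂⠿⠀⠀⠀⠀
⠀⠀⠀⠿⠿⠿⠿⠿⠿⠀⠀⠀⠀
⠀⠀⠀⠿⠿⠿⠿⠿⠿⠀⠀⠀⠀
⠀⠀⠀⠀⠀⠀⠀⠀⠀⠀⠀⠀⠀
⠀⠀⠀⠀⠀⠀⠀⠀⠀⠀⠀⠀⠀
⠿⠿⠿⠿⠿⠿⠿⠿⠿⠿⠿⠿⠿
⠿⠿⠿⠿⠿⠿⠿⠿⠿⠿⠿⠿⠿

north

⠀⠿⠿⠿⠿⠂⠿⠿⠀⠀⠀⠀⠀
⠀⠂⠂⠂⠂⠂⠿⠿⠀⠀⠀⠀⠀
⠀⠿⠿⠿⠿⠂⠿⠿⠀⠀⠀⠀⠀
⠀⠿⠿⠿⠿⠂⠿⠿⠀⠀⠀⠀⠀
⠀⠀⠀⠿⠿⠂⠿⠿⠿⠀⠀⠀⠀
⠀⠀⠀⠂⠂⠂⠂⠂⠿⠀⠀⠀⠀
⠀⠀⠀⠂⠂⠂⣾⠂⠿⠀⠀⠀⠀
⠀⠀⠀⠂⠂⠂⠂⠂⠿⠀⠀⠀⠀
⠀⠀⠀⠿⠿⠿⠿⠿⠿⠀⠀⠀⠀
⠀⠀⠀⠿⠿⠿⠿⠿⠿⠀⠀⠀⠀
⠀⠀⠀⠀⠀⠀⠀⠀⠀⠀⠀⠀⠀
⠀⠀⠀⠀⠀⠀⠀⠀⠀⠀⠀⠀⠀
⠿⠿⠿⠿⠿⠿⠿⠿⠿⠿⠿⠿⠿

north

⠀⠿⠿⠿⠿⠂⠿⠿⠀⠀⠀⠀⠀
⠀⠿⠿⠿⠿⠂⠿⠿⠀⠀⠀⠀⠀
⠀⠂⠂⠂⠂⠂⠿⠿⠀⠀⠀⠀⠀
⠀⠿⠿⠿⠿⠂⠿⠿⠀⠀⠀⠀⠀
⠀⠿⠿⠿⠿⠂⠿⠿⠿⠀⠀⠀⠀
⠀⠀⠀⠿⠿⠂⠿⠿⠿⠀⠀⠀⠀
⠀⠀⠀⠂⠂⠂⣾⠂⠿⠀⠀⠀⠀
⠀⠀⠀⠂⠂⠂⠂⠂⠿⠀⠀⠀⠀
⠀⠀⠀⠂⠂⠂⠂⠂⠿⠀⠀⠀⠀
⠀⠀⠀⠿⠿⠿⠿⠿⠿⠀⠀⠀⠀
⠀⠀⠀⠿⠿⠿⠿⠿⠿⠀⠀⠀⠀
⠀⠀⠀⠀⠀⠀⠀⠀⠀⠀⠀⠀⠀
⠀⠀⠀⠀⠀⠀⠀⠀⠀⠀⠀⠀⠀

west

⠀⠀⠿⠿⠿⠿⠂⠿⠿⠀⠀⠀⠀
⠀⠀⠿⠿⠿⠿⠂⠿⠿⠀⠀⠀⠀
⠀⠀⠂⠂⠂⠂⠂⠿⠿⠀⠀⠀⠀
⠀⠀⠿⠿⠿⠿⠂⠿⠿⠀⠀⠀⠀
⠀⠀⠿⠿⠿⠿⠂⠿⠿⠿⠀⠀⠀
⠀⠀⠀⠀⠿⠿⠂⠿⠿⠿⠀⠀⠀
⠀⠀⠀⠀⠂⠂⣾⠂⠂⠿⠀⠀⠀
⠀⠀⠀⠀⠂⠂⠂⠂⠂⠿⠀⠀⠀
⠀⠀⠀⠀⠂⠂⠂⠂⠂⠿⠀⠀⠀
⠀⠀⠀⠀⠿⠿⠿⠿⠿⠿⠀⠀⠀
⠀⠀⠀⠀⠿⠿⠿⠿⠿⠿⠀⠀⠀
⠀⠀⠀⠀⠀⠀⠀⠀⠀⠀⠀⠀⠀
⠀⠀⠀⠀⠀⠀⠀⠀⠀⠀⠀⠀⠀

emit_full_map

⠿⠿⠿⠿⠂⠿⠿⠀
⠿⠿⠿⠿⠂⠿⠿⠀
⠂⠂⠂⠂⠂⠿⠿⠀
⠿⠿⠿⠿⠂⠿⠿⠀
⠿⠿⠿⠿⠂⠿⠿⠿
⠀⠀⠿⠿⠂⠿⠿⠿
⠀⠀⠂⠂⣾⠂⠂⠿
⠀⠀⠂⠂⠂⠂⠂⠿
⠀⠀⠂⠂⠂⠂⠂⠿
⠀⠀⠿⠿⠿⠿⠿⠿
⠀⠀⠿⠿⠿⠿⠿⠿

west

⠀⠀⠀⠿⠿⠿⠿⠂⠿⠿⠀⠀⠀
⠀⠀⠀⠿⠿⠿⠿⠂⠿⠿⠀⠀⠀
⠀⠀⠀⠂⠂⠂⠂⠂⠿⠿⠀⠀⠀
⠀⠀⠀⠿⠿⠿⠿⠂⠿⠿⠀⠀⠀
⠀⠀⠀⠿⠿⠿⠿⠂⠿⠿⠿⠀⠀
⠀⠀⠀⠀⠿⠿⠿⠂⠿⠿⠿⠀⠀
⠀⠀⠀⠀⠿⠂⣾⠂⠂⠂⠿⠀⠀
⠀⠀⠀⠀⠿⠂⠂⠂⠂⠂⠿⠀⠀
⠀⠀⠀⠀⠿⠂⠂⠂⠂⠂⠿⠀⠀
⠀⠀⠀⠀⠀⠿⠿⠿⠿⠿⠿⠀⠀
⠀⠀⠀⠀⠀⠿⠿⠿⠿⠿⠿⠀⠀
⠀⠀⠀⠀⠀⠀⠀⠀⠀⠀⠀⠀⠀
⠀⠀⠀⠀⠀⠀⠀⠀⠀⠀⠀⠀⠀

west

⠀⠀⠀⠀⠿⠿⠿⠿⠂⠿⠿⠀⠀
⠀⠀⠀⠀⠿⠿⠿⠿⠂⠿⠿⠀⠀
⠀⠀⠀⠀⠂⠂⠂⠂⠂⠿⠿⠀⠀
⠀⠀⠀⠀⠿⠿⠿⠿⠂⠿⠿⠀⠀
⠀⠀⠀⠀⠿⠿⠿⠿⠂⠿⠿⠿⠀
⠀⠀⠀⠀⠿⠿⠿⠿⠂⠿⠿⠿⠀
⠀⠀⠀⠀⠿⠿⣾⠂⠂⠂⠂⠿⠀
⠀⠀⠀⠀⠿⠿⠂⠂⠂⠂⠂⠿⠀
⠀⠀⠀⠀⠿⠿⠂⠂⠂⠂⠂⠿⠀
⠀⠀⠀⠀⠀⠀⠿⠿⠿⠿⠿⠿⠀
⠀⠀⠀⠀⠀⠀⠿⠿⠿⠿⠿⠿⠀
⠀⠀⠀⠀⠀⠀⠀⠀⠀⠀⠀⠀⠀
⠀⠀⠀⠀⠀⠀⠀⠀⠀⠀⠀⠀⠀

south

⠀⠀⠀⠀⠿⠿⠿⠿⠂⠿⠿⠀⠀
⠀⠀⠀⠀⠂⠂⠂⠂⠂⠿⠿⠀⠀
⠀⠀⠀⠀⠿⠿⠿⠿⠂⠿⠿⠀⠀
⠀⠀⠀⠀⠿⠿⠿⠿⠂⠿⠿⠿⠀
⠀⠀⠀⠀⠿⠿⠿⠿⠂⠿⠿⠿⠀
⠀⠀⠀⠀⠿⠿⠂⠂⠂⠂⠂⠿⠀
⠀⠀⠀⠀⠿⠿⣾⠂⠂⠂⠂⠿⠀
⠀⠀⠀⠀⠿⠿⠂⠂⠂⠂⠂⠿⠀
⠀⠀⠀⠀⠿⠿⠿⠿⠿⠿⠿⠿⠀
⠀⠀⠀⠀⠀⠀⠿⠿⠿⠿⠿⠿⠀
⠀⠀⠀⠀⠀⠀⠀⠀⠀⠀⠀⠀⠀
⠀⠀⠀⠀⠀⠀⠀⠀⠀⠀⠀⠀⠀
⠿⠿⠿⠿⠿⠿⠿⠿⠿⠿⠿⠿⠿

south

⠀⠀⠀⠀⠂⠂⠂⠂⠂⠿⠿⠀⠀
⠀⠀⠀⠀⠿⠿⠿⠿⠂⠿⠿⠀⠀
⠀⠀⠀⠀⠿⠿⠿⠿⠂⠿⠿⠿⠀
⠀⠀⠀⠀⠿⠿⠿⠿⠂⠿⠿⠿⠀
⠀⠀⠀⠀⠿⠿⠂⠂⠂⠂⠂⠿⠀
⠀⠀⠀⠀⠿⠿⠂⠂⠂⠂⠂⠿⠀
⠀⠀⠀⠀⠿⠿⣾⠂⠂⠂⠂⠿⠀
⠀⠀⠀⠀⠿⠿⠿⠿⠿⠿⠿⠿⠀
⠀⠀⠀⠀⠿⠿⠿⠿⠿⠿⠿⠿⠀
⠀⠀⠀⠀⠀⠀⠀⠀⠀⠀⠀⠀⠀
⠀⠀⠀⠀⠀⠀⠀⠀⠀⠀⠀⠀⠀
⠿⠿⠿⠿⠿⠿⠿⠿⠿⠿⠿⠿⠿
⠿⠿⠿⠿⠿⠿⠿⠿⠿⠿⠿⠿⠿

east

⠀⠀⠀⠂⠂⠂⠂⠂⠿⠿⠀⠀⠀
⠀⠀⠀⠿⠿⠿⠿⠂⠿⠿⠀⠀⠀
⠀⠀⠀⠿⠿⠿⠿⠂⠿⠿⠿⠀⠀
⠀⠀⠀⠿⠿⠿⠿⠂⠿⠿⠿⠀⠀
⠀⠀⠀⠿⠿⠂⠂⠂⠂⠂⠿⠀⠀
⠀⠀⠀⠿⠿⠂⠂⠂⠂⠂⠿⠀⠀
⠀⠀⠀⠿⠿⠂⣾⠂⠂⠂⠿⠀⠀
⠀⠀⠀⠿⠿⠿⠿⠿⠿⠿⠿⠀⠀
⠀⠀⠀⠿⠿⠿⠿⠿⠿⠿⠿⠀⠀
⠀⠀⠀⠀⠀⠀⠀⠀⠀⠀⠀⠀⠀
⠀⠀⠀⠀⠀⠀⠀⠀⠀⠀⠀⠀⠀
⠿⠿⠿⠿⠿⠿⠿⠿⠿⠿⠿⠿⠿
⠿⠿⠿⠿⠿⠿⠿⠿⠿⠿⠿⠿⠿

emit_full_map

⠿⠿⠿⠿⠂⠿⠿⠀
⠿⠿⠿⠿⠂⠿⠿⠀
⠂⠂⠂⠂⠂⠿⠿⠀
⠿⠿⠿⠿⠂⠿⠿⠀
⠿⠿⠿⠿⠂⠿⠿⠿
⠿⠿⠿⠿⠂⠿⠿⠿
⠿⠿⠂⠂⠂⠂⠂⠿
⠿⠿⠂⠂⠂⠂⠂⠿
⠿⠿⠂⣾⠂⠂⠂⠿
⠿⠿⠿⠿⠿⠿⠿⠿
⠿⠿⠿⠿⠿⠿⠿⠿
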